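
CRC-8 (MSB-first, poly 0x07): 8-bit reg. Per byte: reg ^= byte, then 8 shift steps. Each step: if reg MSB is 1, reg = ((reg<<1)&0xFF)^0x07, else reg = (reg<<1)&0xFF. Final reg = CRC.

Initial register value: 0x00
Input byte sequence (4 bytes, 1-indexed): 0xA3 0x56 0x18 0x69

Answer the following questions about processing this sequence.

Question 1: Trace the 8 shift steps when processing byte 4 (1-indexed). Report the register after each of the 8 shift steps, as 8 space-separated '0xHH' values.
Answer: 0x4B 0x96 0x2B 0x56 0xAC 0x5F 0xBE 0x7B

Derivation:
After byte 1 (0xA3): reg=0x60
After byte 2 (0x56): reg=0x82
After byte 3 (0x18): reg=0xCF
Register before byte 4: 0xCF
After XOR with byte 0x69: 0xA6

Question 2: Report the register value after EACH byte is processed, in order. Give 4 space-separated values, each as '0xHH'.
0x60 0x82 0xCF 0x7B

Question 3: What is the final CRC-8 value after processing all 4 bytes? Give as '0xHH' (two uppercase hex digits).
After byte 1 (0xA3): reg=0x60
After byte 2 (0x56): reg=0x82
After byte 3 (0x18): reg=0xCF
After byte 4 (0x69): reg=0x7B

Answer: 0x7B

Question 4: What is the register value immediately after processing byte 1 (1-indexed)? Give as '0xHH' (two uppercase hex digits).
Answer: 0x60

Derivation:
After byte 1 (0xA3): reg=0x60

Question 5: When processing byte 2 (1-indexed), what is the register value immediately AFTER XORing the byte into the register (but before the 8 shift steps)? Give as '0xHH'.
Answer: 0x36

Derivation:
Register before byte 2: 0x60
Byte 2: 0x56
0x60 XOR 0x56 = 0x36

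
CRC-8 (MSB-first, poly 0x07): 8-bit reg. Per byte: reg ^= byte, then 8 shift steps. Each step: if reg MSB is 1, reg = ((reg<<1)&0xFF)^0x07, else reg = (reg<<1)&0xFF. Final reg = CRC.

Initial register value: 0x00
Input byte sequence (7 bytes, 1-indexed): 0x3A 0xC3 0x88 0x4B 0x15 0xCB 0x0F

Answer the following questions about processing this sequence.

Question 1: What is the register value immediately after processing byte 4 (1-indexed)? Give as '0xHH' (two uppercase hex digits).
After byte 1 (0x3A): reg=0xA6
After byte 2 (0xC3): reg=0x3C
After byte 3 (0x88): reg=0x05
After byte 4 (0x4B): reg=0xED

Answer: 0xED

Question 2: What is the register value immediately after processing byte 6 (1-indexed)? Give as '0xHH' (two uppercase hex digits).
After byte 1 (0x3A): reg=0xA6
After byte 2 (0xC3): reg=0x3C
After byte 3 (0x88): reg=0x05
After byte 4 (0x4B): reg=0xED
After byte 5 (0x15): reg=0xE6
After byte 6 (0xCB): reg=0xC3

Answer: 0xC3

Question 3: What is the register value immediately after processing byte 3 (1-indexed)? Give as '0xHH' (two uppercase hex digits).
After byte 1 (0x3A): reg=0xA6
After byte 2 (0xC3): reg=0x3C
After byte 3 (0x88): reg=0x05

Answer: 0x05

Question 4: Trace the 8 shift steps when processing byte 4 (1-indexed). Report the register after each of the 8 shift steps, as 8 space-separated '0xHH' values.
After byte 1 (0x3A): reg=0xA6
After byte 2 (0xC3): reg=0x3C
After byte 3 (0x88): reg=0x05
Register before byte 4: 0x05
After XOR with byte 0x4B: 0x4E

Answer: 0x9C 0x3F 0x7E 0xFC 0xFF 0xF9 0xF5 0xED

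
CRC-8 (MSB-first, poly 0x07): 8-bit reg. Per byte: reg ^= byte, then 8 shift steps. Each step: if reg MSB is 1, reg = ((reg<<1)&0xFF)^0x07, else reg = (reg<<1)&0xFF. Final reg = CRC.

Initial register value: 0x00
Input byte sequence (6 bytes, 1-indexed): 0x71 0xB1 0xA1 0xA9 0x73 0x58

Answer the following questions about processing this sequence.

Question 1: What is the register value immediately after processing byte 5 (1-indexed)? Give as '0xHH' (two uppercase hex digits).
Answer: 0xAA

Derivation:
After byte 1 (0x71): reg=0x50
After byte 2 (0xB1): reg=0xA9
After byte 3 (0xA1): reg=0x38
After byte 4 (0xA9): reg=0xFE
After byte 5 (0x73): reg=0xAA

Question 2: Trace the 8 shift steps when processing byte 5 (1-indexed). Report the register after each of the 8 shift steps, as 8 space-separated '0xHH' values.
After byte 1 (0x71): reg=0x50
After byte 2 (0xB1): reg=0xA9
After byte 3 (0xA1): reg=0x38
After byte 4 (0xA9): reg=0xFE
Register before byte 5: 0xFE
After XOR with byte 0x73: 0x8D

Answer: 0x1D 0x3A 0x74 0xE8 0xD7 0xA9 0x55 0xAA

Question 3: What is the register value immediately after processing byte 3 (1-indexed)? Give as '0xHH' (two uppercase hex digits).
After byte 1 (0x71): reg=0x50
After byte 2 (0xB1): reg=0xA9
After byte 3 (0xA1): reg=0x38

Answer: 0x38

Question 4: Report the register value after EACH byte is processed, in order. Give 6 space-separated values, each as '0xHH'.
0x50 0xA9 0x38 0xFE 0xAA 0xD0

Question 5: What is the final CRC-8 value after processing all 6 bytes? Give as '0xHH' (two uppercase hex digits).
After byte 1 (0x71): reg=0x50
After byte 2 (0xB1): reg=0xA9
After byte 3 (0xA1): reg=0x38
After byte 4 (0xA9): reg=0xFE
After byte 5 (0x73): reg=0xAA
After byte 6 (0x58): reg=0xD0

Answer: 0xD0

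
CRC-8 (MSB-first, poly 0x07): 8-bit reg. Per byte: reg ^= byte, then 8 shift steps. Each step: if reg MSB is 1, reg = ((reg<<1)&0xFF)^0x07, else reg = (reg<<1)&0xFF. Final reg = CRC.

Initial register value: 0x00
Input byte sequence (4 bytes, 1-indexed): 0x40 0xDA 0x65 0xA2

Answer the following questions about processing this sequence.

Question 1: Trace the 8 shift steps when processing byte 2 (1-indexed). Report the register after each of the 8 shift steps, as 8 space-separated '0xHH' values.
After byte 1 (0x40): reg=0xC7
Register before byte 2: 0xC7
After XOR with byte 0xDA: 0x1D

Answer: 0x3A 0x74 0xE8 0xD7 0xA9 0x55 0xAA 0x53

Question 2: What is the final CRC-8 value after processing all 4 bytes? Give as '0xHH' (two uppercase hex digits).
After byte 1 (0x40): reg=0xC7
After byte 2 (0xDA): reg=0x53
After byte 3 (0x65): reg=0x82
After byte 4 (0xA2): reg=0xE0

Answer: 0xE0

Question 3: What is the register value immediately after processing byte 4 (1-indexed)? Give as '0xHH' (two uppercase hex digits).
Answer: 0xE0

Derivation:
After byte 1 (0x40): reg=0xC7
After byte 2 (0xDA): reg=0x53
After byte 3 (0x65): reg=0x82
After byte 4 (0xA2): reg=0xE0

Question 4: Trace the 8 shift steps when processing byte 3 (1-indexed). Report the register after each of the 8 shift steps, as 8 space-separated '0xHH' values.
Answer: 0x6C 0xD8 0xB7 0x69 0xD2 0xA3 0x41 0x82

Derivation:
After byte 1 (0x40): reg=0xC7
After byte 2 (0xDA): reg=0x53
Register before byte 3: 0x53
After XOR with byte 0x65: 0x36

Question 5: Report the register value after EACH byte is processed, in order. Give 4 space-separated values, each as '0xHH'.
0xC7 0x53 0x82 0xE0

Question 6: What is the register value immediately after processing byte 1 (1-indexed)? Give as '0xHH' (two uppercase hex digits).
Answer: 0xC7

Derivation:
After byte 1 (0x40): reg=0xC7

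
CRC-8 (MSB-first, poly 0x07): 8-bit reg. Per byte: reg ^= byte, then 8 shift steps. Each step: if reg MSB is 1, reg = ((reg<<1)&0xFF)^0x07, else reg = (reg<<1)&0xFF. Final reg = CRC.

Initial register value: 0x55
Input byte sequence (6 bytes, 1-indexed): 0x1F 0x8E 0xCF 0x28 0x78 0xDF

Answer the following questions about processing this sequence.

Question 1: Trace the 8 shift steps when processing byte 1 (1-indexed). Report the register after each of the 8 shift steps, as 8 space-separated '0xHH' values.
Answer: 0x94 0x2F 0x5E 0xBC 0x7F 0xFE 0xFB 0xF1

Derivation:
Register before byte 1: 0x55
After XOR with byte 0x1F: 0x4A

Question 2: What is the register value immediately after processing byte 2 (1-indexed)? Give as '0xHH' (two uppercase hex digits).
After byte 1 (0x1F): reg=0xF1
After byte 2 (0x8E): reg=0x7A

Answer: 0x7A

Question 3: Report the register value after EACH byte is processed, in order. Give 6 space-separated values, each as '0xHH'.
0xF1 0x7A 0x02 0xD6 0x43 0xDD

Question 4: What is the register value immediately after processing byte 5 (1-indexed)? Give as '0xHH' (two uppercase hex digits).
After byte 1 (0x1F): reg=0xF1
After byte 2 (0x8E): reg=0x7A
After byte 3 (0xCF): reg=0x02
After byte 4 (0x28): reg=0xD6
After byte 5 (0x78): reg=0x43

Answer: 0x43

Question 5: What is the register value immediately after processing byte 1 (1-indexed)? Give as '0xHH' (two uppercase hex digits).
Answer: 0xF1

Derivation:
After byte 1 (0x1F): reg=0xF1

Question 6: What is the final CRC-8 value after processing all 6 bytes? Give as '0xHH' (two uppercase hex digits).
After byte 1 (0x1F): reg=0xF1
After byte 2 (0x8E): reg=0x7A
After byte 3 (0xCF): reg=0x02
After byte 4 (0x28): reg=0xD6
After byte 5 (0x78): reg=0x43
After byte 6 (0xDF): reg=0xDD

Answer: 0xDD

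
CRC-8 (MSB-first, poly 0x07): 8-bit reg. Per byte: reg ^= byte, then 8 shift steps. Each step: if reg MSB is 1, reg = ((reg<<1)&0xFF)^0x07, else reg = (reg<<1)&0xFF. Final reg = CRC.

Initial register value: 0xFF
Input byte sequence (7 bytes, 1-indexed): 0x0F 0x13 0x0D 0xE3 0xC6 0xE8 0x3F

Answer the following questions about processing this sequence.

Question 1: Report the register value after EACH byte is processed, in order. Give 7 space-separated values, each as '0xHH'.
0xDE 0x6D 0x27 0x52 0xE5 0x23 0x54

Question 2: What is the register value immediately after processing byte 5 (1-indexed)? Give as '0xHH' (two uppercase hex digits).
Answer: 0xE5

Derivation:
After byte 1 (0x0F): reg=0xDE
After byte 2 (0x13): reg=0x6D
After byte 3 (0x0D): reg=0x27
After byte 4 (0xE3): reg=0x52
After byte 5 (0xC6): reg=0xE5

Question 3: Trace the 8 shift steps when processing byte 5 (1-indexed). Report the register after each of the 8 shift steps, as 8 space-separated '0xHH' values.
After byte 1 (0x0F): reg=0xDE
After byte 2 (0x13): reg=0x6D
After byte 3 (0x0D): reg=0x27
After byte 4 (0xE3): reg=0x52
Register before byte 5: 0x52
After XOR with byte 0xC6: 0x94

Answer: 0x2F 0x5E 0xBC 0x7F 0xFE 0xFB 0xF1 0xE5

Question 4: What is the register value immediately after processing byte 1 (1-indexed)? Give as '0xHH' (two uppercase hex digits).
After byte 1 (0x0F): reg=0xDE

Answer: 0xDE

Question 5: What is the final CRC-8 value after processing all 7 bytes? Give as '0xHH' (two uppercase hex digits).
Answer: 0x54

Derivation:
After byte 1 (0x0F): reg=0xDE
After byte 2 (0x13): reg=0x6D
After byte 3 (0x0D): reg=0x27
After byte 4 (0xE3): reg=0x52
After byte 5 (0xC6): reg=0xE5
After byte 6 (0xE8): reg=0x23
After byte 7 (0x3F): reg=0x54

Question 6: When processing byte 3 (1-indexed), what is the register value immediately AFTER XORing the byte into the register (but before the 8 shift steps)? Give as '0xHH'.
Answer: 0x60

Derivation:
Register before byte 3: 0x6D
Byte 3: 0x0D
0x6D XOR 0x0D = 0x60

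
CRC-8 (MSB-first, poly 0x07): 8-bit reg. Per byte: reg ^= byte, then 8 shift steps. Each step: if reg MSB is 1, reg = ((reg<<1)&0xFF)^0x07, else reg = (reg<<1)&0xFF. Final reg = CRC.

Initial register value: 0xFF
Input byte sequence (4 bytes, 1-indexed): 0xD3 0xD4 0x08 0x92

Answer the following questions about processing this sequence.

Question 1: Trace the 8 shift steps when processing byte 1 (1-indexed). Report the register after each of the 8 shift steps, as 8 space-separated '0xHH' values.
Answer: 0x58 0xB0 0x67 0xCE 0x9B 0x31 0x62 0xC4

Derivation:
Register before byte 1: 0xFF
After XOR with byte 0xD3: 0x2C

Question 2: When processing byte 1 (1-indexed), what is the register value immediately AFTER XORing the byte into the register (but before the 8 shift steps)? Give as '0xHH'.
Answer: 0x2C

Derivation:
Register before byte 1: 0xFF
Byte 1: 0xD3
0xFF XOR 0xD3 = 0x2C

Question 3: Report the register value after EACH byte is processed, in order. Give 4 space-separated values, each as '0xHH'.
0xC4 0x70 0x6F 0xFD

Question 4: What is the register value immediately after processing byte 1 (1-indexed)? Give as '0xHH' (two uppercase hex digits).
Answer: 0xC4

Derivation:
After byte 1 (0xD3): reg=0xC4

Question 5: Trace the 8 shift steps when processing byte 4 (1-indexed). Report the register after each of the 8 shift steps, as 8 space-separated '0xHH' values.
After byte 1 (0xD3): reg=0xC4
After byte 2 (0xD4): reg=0x70
After byte 3 (0x08): reg=0x6F
Register before byte 4: 0x6F
After XOR with byte 0x92: 0xFD

Answer: 0xFD 0xFD 0xFD 0xFD 0xFD 0xFD 0xFD 0xFD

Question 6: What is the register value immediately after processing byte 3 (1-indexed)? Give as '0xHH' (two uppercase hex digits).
Answer: 0x6F

Derivation:
After byte 1 (0xD3): reg=0xC4
After byte 2 (0xD4): reg=0x70
After byte 3 (0x08): reg=0x6F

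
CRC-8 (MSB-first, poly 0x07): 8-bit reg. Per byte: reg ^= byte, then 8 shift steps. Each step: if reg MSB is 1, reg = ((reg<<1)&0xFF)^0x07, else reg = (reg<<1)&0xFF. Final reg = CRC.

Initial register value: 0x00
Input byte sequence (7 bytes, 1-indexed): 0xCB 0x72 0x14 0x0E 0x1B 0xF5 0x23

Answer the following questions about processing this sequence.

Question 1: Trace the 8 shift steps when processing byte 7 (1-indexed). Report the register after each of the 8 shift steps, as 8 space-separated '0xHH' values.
Answer: 0x85 0x0D 0x1A 0x34 0x68 0xD0 0xA7 0x49

Derivation:
After byte 1 (0xCB): reg=0x7F
After byte 2 (0x72): reg=0x23
After byte 3 (0x14): reg=0x85
After byte 4 (0x0E): reg=0xB8
After byte 5 (0x1B): reg=0x60
After byte 6 (0xF5): reg=0xE2
Register before byte 7: 0xE2
After XOR with byte 0x23: 0xC1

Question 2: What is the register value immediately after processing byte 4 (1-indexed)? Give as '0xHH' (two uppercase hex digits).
After byte 1 (0xCB): reg=0x7F
After byte 2 (0x72): reg=0x23
After byte 3 (0x14): reg=0x85
After byte 4 (0x0E): reg=0xB8

Answer: 0xB8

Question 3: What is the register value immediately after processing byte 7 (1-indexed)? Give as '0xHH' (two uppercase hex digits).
Answer: 0x49

Derivation:
After byte 1 (0xCB): reg=0x7F
After byte 2 (0x72): reg=0x23
After byte 3 (0x14): reg=0x85
After byte 4 (0x0E): reg=0xB8
After byte 5 (0x1B): reg=0x60
After byte 6 (0xF5): reg=0xE2
After byte 7 (0x23): reg=0x49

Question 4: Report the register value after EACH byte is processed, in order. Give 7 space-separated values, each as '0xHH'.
0x7F 0x23 0x85 0xB8 0x60 0xE2 0x49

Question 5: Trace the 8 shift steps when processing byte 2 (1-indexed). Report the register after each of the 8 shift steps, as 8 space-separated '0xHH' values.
Answer: 0x1A 0x34 0x68 0xD0 0xA7 0x49 0x92 0x23

Derivation:
After byte 1 (0xCB): reg=0x7F
Register before byte 2: 0x7F
After XOR with byte 0x72: 0x0D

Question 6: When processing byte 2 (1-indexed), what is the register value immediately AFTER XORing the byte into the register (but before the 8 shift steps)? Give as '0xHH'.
Answer: 0x0D

Derivation:
Register before byte 2: 0x7F
Byte 2: 0x72
0x7F XOR 0x72 = 0x0D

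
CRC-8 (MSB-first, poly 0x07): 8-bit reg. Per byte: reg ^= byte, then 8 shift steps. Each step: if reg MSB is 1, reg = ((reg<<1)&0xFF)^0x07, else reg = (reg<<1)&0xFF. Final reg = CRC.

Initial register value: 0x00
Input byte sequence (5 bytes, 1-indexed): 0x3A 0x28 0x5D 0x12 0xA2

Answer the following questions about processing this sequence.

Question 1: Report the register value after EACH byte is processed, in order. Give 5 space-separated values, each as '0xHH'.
0xA6 0xA3 0xF4 0xBC 0x5A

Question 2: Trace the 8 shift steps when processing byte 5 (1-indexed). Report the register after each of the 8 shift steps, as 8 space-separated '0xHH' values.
After byte 1 (0x3A): reg=0xA6
After byte 2 (0x28): reg=0xA3
After byte 3 (0x5D): reg=0xF4
After byte 4 (0x12): reg=0xBC
Register before byte 5: 0xBC
After XOR with byte 0xA2: 0x1E

Answer: 0x3C 0x78 0xF0 0xE7 0xC9 0x95 0x2D 0x5A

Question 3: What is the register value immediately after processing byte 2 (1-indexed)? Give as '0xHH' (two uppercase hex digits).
After byte 1 (0x3A): reg=0xA6
After byte 2 (0x28): reg=0xA3

Answer: 0xA3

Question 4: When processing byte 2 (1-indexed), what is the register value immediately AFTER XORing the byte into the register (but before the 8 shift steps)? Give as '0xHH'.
Answer: 0x8E

Derivation:
Register before byte 2: 0xA6
Byte 2: 0x28
0xA6 XOR 0x28 = 0x8E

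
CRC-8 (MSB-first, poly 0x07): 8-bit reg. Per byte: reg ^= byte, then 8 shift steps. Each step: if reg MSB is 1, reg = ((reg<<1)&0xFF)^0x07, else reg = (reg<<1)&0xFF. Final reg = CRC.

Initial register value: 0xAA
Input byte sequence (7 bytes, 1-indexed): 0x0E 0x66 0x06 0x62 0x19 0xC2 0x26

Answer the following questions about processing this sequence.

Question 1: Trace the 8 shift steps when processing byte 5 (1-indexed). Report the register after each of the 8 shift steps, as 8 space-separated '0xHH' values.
Answer: 0xA2 0x43 0x86 0x0B 0x16 0x2C 0x58 0xB0

Derivation:
After byte 1 (0x0E): reg=0x75
After byte 2 (0x66): reg=0x79
After byte 3 (0x06): reg=0x7A
After byte 4 (0x62): reg=0x48
Register before byte 5: 0x48
After XOR with byte 0x19: 0x51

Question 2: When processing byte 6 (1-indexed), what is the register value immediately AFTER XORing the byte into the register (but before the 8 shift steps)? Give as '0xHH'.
Register before byte 6: 0xB0
Byte 6: 0xC2
0xB0 XOR 0xC2 = 0x72

Answer: 0x72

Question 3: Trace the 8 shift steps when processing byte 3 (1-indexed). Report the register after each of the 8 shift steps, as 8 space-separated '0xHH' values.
After byte 1 (0x0E): reg=0x75
After byte 2 (0x66): reg=0x79
Register before byte 3: 0x79
After XOR with byte 0x06: 0x7F

Answer: 0xFE 0xFB 0xF1 0xE5 0xCD 0x9D 0x3D 0x7A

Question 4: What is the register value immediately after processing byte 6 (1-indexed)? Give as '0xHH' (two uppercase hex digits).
Answer: 0x59

Derivation:
After byte 1 (0x0E): reg=0x75
After byte 2 (0x66): reg=0x79
After byte 3 (0x06): reg=0x7A
After byte 4 (0x62): reg=0x48
After byte 5 (0x19): reg=0xB0
After byte 6 (0xC2): reg=0x59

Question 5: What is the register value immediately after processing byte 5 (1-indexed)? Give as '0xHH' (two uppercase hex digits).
After byte 1 (0x0E): reg=0x75
After byte 2 (0x66): reg=0x79
After byte 3 (0x06): reg=0x7A
After byte 4 (0x62): reg=0x48
After byte 5 (0x19): reg=0xB0

Answer: 0xB0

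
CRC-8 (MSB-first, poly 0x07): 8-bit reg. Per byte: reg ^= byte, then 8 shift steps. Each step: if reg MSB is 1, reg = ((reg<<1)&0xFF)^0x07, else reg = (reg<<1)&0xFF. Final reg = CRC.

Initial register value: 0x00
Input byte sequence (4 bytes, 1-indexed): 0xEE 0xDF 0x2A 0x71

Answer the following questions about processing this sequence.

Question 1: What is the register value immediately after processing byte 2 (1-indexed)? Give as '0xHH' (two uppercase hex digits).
After byte 1 (0xEE): reg=0x84
After byte 2 (0xDF): reg=0x86

Answer: 0x86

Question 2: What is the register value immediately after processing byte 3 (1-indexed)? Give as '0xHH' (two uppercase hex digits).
Answer: 0x4D

Derivation:
After byte 1 (0xEE): reg=0x84
After byte 2 (0xDF): reg=0x86
After byte 3 (0x2A): reg=0x4D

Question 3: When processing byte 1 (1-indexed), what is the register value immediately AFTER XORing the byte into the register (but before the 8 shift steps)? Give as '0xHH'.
Register before byte 1: 0x00
Byte 1: 0xEE
0x00 XOR 0xEE = 0xEE

Answer: 0xEE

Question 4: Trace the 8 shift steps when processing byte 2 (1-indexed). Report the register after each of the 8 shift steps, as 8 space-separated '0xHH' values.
Answer: 0xB6 0x6B 0xD6 0xAB 0x51 0xA2 0x43 0x86

Derivation:
After byte 1 (0xEE): reg=0x84
Register before byte 2: 0x84
After XOR with byte 0xDF: 0x5B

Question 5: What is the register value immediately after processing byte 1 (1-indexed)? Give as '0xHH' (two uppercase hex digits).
Answer: 0x84

Derivation:
After byte 1 (0xEE): reg=0x84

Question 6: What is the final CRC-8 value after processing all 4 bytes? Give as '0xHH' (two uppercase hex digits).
Answer: 0xB4

Derivation:
After byte 1 (0xEE): reg=0x84
After byte 2 (0xDF): reg=0x86
After byte 3 (0x2A): reg=0x4D
After byte 4 (0x71): reg=0xB4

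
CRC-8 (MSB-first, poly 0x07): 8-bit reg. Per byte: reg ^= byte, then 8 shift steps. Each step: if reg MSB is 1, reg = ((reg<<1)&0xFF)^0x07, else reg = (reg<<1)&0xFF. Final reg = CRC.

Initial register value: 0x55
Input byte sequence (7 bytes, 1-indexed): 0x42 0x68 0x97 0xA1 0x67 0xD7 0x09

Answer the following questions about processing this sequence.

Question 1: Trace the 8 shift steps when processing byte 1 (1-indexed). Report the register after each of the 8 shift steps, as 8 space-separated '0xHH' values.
Answer: 0x2E 0x5C 0xB8 0x77 0xEE 0xDB 0xB1 0x65

Derivation:
Register before byte 1: 0x55
After XOR with byte 0x42: 0x17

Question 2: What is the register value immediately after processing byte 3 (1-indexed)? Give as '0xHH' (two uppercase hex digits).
After byte 1 (0x42): reg=0x65
After byte 2 (0x68): reg=0x23
After byte 3 (0x97): reg=0x05

Answer: 0x05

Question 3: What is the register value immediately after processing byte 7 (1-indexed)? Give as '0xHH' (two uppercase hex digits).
After byte 1 (0x42): reg=0x65
After byte 2 (0x68): reg=0x23
After byte 3 (0x97): reg=0x05
After byte 4 (0xA1): reg=0x75
After byte 5 (0x67): reg=0x7E
After byte 6 (0xD7): reg=0x56
After byte 7 (0x09): reg=0x9A

Answer: 0x9A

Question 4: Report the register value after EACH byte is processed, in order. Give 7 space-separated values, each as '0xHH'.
0x65 0x23 0x05 0x75 0x7E 0x56 0x9A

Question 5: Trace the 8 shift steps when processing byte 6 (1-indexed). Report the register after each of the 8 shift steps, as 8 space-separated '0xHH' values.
Answer: 0x55 0xAA 0x53 0xA6 0x4B 0x96 0x2B 0x56

Derivation:
After byte 1 (0x42): reg=0x65
After byte 2 (0x68): reg=0x23
After byte 3 (0x97): reg=0x05
After byte 4 (0xA1): reg=0x75
After byte 5 (0x67): reg=0x7E
Register before byte 6: 0x7E
After XOR with byte 0xD7: 0xA9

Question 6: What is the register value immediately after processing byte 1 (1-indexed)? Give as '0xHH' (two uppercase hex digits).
After byte 1 (0x42): reg=0x65

Answer: 0x65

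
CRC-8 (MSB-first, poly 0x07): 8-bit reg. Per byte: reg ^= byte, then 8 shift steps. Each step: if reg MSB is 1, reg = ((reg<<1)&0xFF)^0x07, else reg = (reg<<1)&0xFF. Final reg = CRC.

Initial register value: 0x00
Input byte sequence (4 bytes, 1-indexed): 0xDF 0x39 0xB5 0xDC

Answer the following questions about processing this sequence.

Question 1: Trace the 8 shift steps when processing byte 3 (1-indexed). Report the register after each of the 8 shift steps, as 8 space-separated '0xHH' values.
Answer: 0xC6 0x8B 0x11 0x22 0x44 0x88 0x17 0x2E

Derivation:
After byte 1 (0xDF): reg=0x13
After byte 2 (0x39): reg=0xD6
Register before byte 3: 0xD6
After XOR with byte 0xB5: 0x63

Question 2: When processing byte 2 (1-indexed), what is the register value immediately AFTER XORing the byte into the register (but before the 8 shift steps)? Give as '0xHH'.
Answer: 0x2A

Derivation:
Register before byte 2: 0x13
Byte 2: 0x39
0x13 XOR 0x39 = 0x2A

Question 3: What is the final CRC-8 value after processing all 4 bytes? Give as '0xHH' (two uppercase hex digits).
After byte 1 (0xDF): reg=0x13
After byte 2 (0x39): reg=0xD6
After byte 3 (0xB5): reg=0x2E
After byte 4 (0xDC): reg=0xD0

Answer: 0xD0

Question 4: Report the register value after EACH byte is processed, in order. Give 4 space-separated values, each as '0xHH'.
0x13 0xD6 0x2E 0xD0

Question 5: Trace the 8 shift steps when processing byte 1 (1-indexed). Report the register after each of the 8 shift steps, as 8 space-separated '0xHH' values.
Answer: 0xB9 0x75 0xEA 0xD3 0xA1 0x45 0x8A 0x13

Derivation:
Register before byte 1: 0x00
After XOR with byte 0xDF: 0xDF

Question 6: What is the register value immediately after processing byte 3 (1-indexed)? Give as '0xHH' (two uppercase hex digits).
After byte 1 (0xDF): reg=0x13
After byte 2 (0x39): reg=0xD6
After byte 3 (0xB5): reg=0x2E

Answer: 0x2E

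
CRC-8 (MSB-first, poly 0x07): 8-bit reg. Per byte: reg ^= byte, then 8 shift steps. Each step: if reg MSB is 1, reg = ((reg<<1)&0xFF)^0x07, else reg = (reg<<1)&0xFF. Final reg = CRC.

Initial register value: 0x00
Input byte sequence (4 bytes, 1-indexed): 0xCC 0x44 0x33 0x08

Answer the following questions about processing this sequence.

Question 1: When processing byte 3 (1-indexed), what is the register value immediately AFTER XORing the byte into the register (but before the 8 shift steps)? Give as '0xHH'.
Answer: 0xF9

Derivation:
Register before byte 3: 0xCA
Byte 3: 0x33
0xCA XOR 0x33 = 0xF9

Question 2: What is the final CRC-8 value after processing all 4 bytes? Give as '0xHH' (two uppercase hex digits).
After byte 1 (0xCC): reg=0x6A
After byte 2 (0x44): reg=0xCA
After byte 3 (0x33): reg=0xE1
After byte 4 (0x08): reg=0x91

Answer: 0x91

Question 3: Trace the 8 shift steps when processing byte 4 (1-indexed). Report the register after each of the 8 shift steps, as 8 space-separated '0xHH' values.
Answer: 0xD5 0xAD 0x5D 0xBA 0x73 0xE6 0xCB 0x91

Derivation:
After byte 1 (0xCC): reg=0x6A
After byte 2 (0x44): reg=0xCA
After byte 3 (0x33): reg=0xE1
Register before byte 4: 0xE1
After XOR with byte 0x08: 0xE9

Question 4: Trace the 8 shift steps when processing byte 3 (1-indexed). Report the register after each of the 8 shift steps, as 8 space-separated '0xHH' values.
After byte 1 (0xCC): reg=0x6A
After byte 2 (0x44): reg=0xCA
Register before byte 3: 0xCA
After XOR with byte 0x33: 0xF9

Answer: 0xF5 0xED 0xDD 0xBD 0x7D 0xFA 0xF3 0xE1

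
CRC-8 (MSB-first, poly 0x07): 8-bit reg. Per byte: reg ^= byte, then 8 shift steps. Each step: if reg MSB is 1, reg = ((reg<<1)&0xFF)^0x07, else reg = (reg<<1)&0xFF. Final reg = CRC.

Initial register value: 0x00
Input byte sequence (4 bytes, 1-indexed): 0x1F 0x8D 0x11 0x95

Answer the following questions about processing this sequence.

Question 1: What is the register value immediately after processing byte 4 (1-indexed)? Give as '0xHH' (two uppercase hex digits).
After byte 1 (0x1F): reg=0x5D
After byte 2 (0x8D): reg=0x3E
After byte 3 (0x11): reg=0xCD
After byte 4 (0x95): reg=0x8F

Answer: 0x8F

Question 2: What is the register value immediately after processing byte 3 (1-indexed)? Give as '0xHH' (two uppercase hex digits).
After byte 1 (0x1F): reg=0x5D
After byte 2 (0x8D): reg=0x3E
After byte 3 (0x11): reg=0xCD

Answer: 0xCD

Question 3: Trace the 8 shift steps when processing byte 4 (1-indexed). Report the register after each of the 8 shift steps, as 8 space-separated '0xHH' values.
Answer: 0xB0 0x67 0xCE 0x9B 0x31 0x62 0xC4 0x8F

Derivation:
After byte 1 (0x1F): reg=0x5D
After byte 2 (0x8D): reg=0x3E
After byte 3 (0x11): reg=0xCD
Register before byte 4: 0xCD
After XOR with byte 0x95: 0x58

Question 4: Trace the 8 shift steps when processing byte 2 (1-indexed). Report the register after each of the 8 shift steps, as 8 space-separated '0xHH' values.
After byte 1 (0x1F): reg=0x5D
Register before byte 2: 0x5D
After XOR with byte 0x8D: 0xD0

Answer: 0xA7 0x49 0x92 0x23 0x46 0x8C 0x1F 0x3E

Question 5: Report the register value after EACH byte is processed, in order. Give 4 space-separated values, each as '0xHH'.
0x5D 0x3E 0xCD 0x8F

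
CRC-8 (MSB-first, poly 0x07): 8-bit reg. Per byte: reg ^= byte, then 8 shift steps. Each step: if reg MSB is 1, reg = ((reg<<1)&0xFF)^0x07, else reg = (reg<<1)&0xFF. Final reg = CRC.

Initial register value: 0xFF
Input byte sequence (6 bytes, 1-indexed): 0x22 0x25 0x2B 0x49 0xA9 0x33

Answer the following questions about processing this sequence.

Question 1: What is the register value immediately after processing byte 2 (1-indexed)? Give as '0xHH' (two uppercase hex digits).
After byte 1 (0x22): reg=0x1D
After byte 2 (0x25): reg=0xA8

Answer: 0xA8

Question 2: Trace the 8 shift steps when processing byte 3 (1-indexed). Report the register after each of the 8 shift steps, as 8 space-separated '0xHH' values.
Answer: 0x01 0x02 0x04 0x08 0x10 0x20 0x40 0x80

Derivation:
After byte 1 (0x22): reg=0x1D
After byte 2 (0x25): reg=0xA8
Register before byte 3: 0xA8
After XOR with byte 0x2B: 0x83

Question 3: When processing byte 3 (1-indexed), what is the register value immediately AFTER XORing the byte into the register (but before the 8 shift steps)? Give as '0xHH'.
Answer: 0x83

Derivation:
Register before byte 3: 0xA8
Byte 3: 0x2B
0xA8 XOR 0x2B = 0x83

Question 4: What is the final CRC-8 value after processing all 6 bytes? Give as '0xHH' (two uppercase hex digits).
Answer: 0x8B

Derivation:
After byte 1 (0x22): reg=0x1D
After byte 2 (0x25): reg=0xA8
After byte 3 (0x2B): reg=0x80
After byte 4 (0x49): reg=0x71
After byte 5 (0xA9): reg=0x06
After byte 6 (0x33): reg=0x8B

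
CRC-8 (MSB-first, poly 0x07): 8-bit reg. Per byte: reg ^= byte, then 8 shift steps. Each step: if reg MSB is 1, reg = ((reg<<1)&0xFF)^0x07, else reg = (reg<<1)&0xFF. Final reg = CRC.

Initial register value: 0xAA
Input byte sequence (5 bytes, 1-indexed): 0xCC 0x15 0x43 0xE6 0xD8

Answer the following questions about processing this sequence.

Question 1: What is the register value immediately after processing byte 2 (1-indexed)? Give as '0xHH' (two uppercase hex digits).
Answer: 0xE0

Derivation:
After byte 1 (0xCC): reg=0x35
After byte 2 (0x15): reg=0xE0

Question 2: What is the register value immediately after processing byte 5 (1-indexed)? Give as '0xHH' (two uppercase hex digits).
Answer: 0xCE

Derivation:
After byte 1 (0xCC): reg=0x35
After byte 2 (0x15): reg=0xE0
After byte 3 (0x43): reg=0x60
After byte 4 (0xE6): reg=0x9B
After byte 5 (0xD8): reg=0xCE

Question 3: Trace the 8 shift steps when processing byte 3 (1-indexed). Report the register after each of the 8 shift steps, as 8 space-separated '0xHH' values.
After byte 1 (0xCC): reg=0x35
After byte 2 (0x15): reg=0xE0
Register before byte 3: 0xE0
After XOR with byte 0x43: 0xA3

Answer: 0x41 0x82 0x03 0x06 0x0C 0x18 0x30 0x60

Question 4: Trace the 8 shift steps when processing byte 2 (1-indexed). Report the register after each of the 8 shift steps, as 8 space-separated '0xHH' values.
Answer: 0x40 0x80 0x07 0x0E 0x1C 0x38 0x70 0xE0

Derivation:
After byte 1 (0xCC): reg=0x35
Register before byte 2: 0x35
After XOR with byte 0x15: 0x20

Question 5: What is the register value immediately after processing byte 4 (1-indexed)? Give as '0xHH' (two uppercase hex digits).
After byte 1 (0xCC): reg=0x35
After byte 2 (0x15): reg=0xE0
After byte 3 (0x43): reg=0x60
After byte 4 (0xE6): reg=0x9B

Answer: 0x9B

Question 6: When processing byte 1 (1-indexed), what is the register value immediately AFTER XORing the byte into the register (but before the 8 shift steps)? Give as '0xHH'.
Register before byte 1: 0xAA
Byte 1: 0xCC
0xAA XOR 0xCC = 0x66

Answer: 0x66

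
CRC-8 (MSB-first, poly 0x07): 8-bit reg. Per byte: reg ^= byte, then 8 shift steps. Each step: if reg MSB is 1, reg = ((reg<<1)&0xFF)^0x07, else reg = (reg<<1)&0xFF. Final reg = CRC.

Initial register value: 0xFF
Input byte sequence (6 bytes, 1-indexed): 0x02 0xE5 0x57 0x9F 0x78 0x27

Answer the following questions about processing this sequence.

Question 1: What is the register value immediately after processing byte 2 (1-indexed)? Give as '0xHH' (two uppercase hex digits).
After byte 1 (0x02): reg=0xFD
After byte 2 (0xE5): reg=0x48

Answer: 0x48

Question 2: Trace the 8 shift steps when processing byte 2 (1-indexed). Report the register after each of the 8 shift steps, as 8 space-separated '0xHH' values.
Answer: 0x30 0x60 0xC0 0x87 0x09 0x12 0x24 0x48

Derivation:
After byte 1 (0x02): reg=0xFD
Register before byte 2: 0xFD
After XOR with byte 0xE5: 0x18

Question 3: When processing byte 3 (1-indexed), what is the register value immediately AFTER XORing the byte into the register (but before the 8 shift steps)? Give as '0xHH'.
Answer: 0x1F

Derivation:
Register before byte 3: 0x48
Byte 3: 0x57
0x48 XOR 0x57 = 0x1F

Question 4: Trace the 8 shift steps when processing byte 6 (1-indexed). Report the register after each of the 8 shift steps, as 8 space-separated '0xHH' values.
Answer: 0x19 0x32 0x64 0xC8 0x97 0x29 0x52 0xA4

Derivation:
After byte 1 (0x02): reg=0xFD
After byte 2 (0xE5): reg=0x48
After byte 3 (0x57): reg=0x5D
After byte 4 (0x9F): reg=0x40
After byte 5 (0x78): reg=0xA8
Register before byte 6: 0xA8
After XOR with byte 0x27: 0x8F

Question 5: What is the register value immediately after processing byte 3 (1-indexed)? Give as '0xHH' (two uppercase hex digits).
Answer: 0x5D

Derivation:
After byte 1 (0x02): reg=0xFD
After byte 2 (0xE5): reg=0x48
After byte 3 (0x57): reg=0x5D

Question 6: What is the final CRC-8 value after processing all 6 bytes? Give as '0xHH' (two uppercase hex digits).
Answer: 0xA4

Derivation:
After byte 1 (0x02): reg=0xFD
After byte 2 (0xE5): reg=0x48
After byte 3 (0x57): reg=0x5D
After byte 4 (0x9F): reg=0x40
After byte 5 (0x78): reg=0xA8
After byte 6 (0x27): reg=0xA4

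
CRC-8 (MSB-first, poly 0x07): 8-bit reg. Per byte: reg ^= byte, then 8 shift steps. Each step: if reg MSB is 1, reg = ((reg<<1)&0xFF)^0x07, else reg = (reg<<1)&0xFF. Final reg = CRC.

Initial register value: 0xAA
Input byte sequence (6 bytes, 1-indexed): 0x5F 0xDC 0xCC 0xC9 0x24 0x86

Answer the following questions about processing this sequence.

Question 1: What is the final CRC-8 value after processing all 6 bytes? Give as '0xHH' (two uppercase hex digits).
Answer: 0xDD

Derivation:
After byte 1 (0x5F): reg=0xC5
After byte 2 (0xDC): reg=0x4F
After byte 3 (0xCC): reg=0x80
After byte 4 (0xC9): reg=0xF8
After byte 5 (0x24): reg=0x1A
After byte 6 (0x86): reg=0xDD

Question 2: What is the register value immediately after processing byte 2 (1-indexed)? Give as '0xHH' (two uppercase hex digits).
After byte 1 (0x5F): reg=0xC5
After byte 2 (0xDC): reg=0x4F

Answer: 0x4F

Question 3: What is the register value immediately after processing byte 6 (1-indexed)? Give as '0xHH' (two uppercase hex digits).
After byte 1 (0x5F): reg=0xC5
After byte 2 (0xDC): reg=0x4F
After byte 3 (0xCC): reg=0x80
After byte 4 (0xC9): reg=0xF8
After byte 5 (0x24): reg=0x1A
After byte 6 (0x86): reg=0xDD

Answer: 0xDD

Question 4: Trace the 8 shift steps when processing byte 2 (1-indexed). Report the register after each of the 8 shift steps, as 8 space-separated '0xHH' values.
After byte 1 (0x5F): reg=0xC5
Register before byte 2: 0xC5
After XOR with byte 0xDC: 0x19

Answer: 0x32 0x64 0xC8 0x97 0x29 0x52 0xA4 0x4F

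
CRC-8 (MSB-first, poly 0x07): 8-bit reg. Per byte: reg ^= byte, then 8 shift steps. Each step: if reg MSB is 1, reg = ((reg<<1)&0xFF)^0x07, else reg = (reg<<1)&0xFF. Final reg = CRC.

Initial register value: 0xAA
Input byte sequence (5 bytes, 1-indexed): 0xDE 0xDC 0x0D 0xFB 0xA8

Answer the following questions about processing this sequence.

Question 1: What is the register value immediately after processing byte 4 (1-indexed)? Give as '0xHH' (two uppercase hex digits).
After byte 1 (0xDE): reg=0x4B
After byte 2 (0xDC): reg=0xEC
After byte 3 (0x0D): reg=0xA9
After byte 4 (0xFB): reg=0xB9

Answer: 0xB9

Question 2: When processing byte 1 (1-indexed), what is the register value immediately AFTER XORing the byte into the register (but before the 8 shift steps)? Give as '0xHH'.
Answer: 0x74

Derivation:
Register before byte 1: 0xAA
Byte 1: 0xDE
0xAA XOR 0xDE = 0x74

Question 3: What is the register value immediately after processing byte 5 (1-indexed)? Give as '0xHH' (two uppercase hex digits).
Answer: 0x77

Derivation:
After byte 1 (0xDE): reg=0x4B
After byte 2 (0xDC): reg=0xEC
After byte 3 (0x0D): reg=0xA9
After byte 4 (0xFB): reg=0xB9
After byte 5 (0xA8): reg=0x77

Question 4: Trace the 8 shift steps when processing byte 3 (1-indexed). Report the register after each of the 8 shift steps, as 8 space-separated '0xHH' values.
After byte 1 (0xDE): reg=0x4B
After byte 2 (0xDC): reg=0xEC
Register before byte 3: 0xEC
After XOR with byte 0x0D: 0xE1

Answer: 0xC5 0x8D 0x1D 0x3A 0x74 0xE8 0xD7 0xA9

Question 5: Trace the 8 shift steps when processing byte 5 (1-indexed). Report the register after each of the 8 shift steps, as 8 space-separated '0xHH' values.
Answer: 0x22 0x44 0x88 0x17 0x2E 0x5C 0xB8 0x77

Derivation:
After byte 1 (0xDE): reg=0x4B
After byte 2 (0xDC): reg=0xEC
After byte 3 (0x0D): reg=0xA9
After byte 4 (0xFB): reg=0xB9
Register before byte 5: 0xB9
After XOR with byte 0xA8: 0x11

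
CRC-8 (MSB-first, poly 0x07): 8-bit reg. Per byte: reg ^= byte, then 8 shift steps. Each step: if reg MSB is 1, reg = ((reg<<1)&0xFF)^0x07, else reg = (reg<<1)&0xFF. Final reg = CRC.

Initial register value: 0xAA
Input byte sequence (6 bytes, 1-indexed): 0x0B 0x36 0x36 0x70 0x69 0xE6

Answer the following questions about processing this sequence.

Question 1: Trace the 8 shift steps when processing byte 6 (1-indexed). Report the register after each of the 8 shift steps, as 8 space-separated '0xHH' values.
After byte 1 (0x0B): reg=0x6E
After byte 2 (0x36): reg=0x8F
After byte 3 (0x36): reg=0x26
After byte 4 (0x70): reg=0xA5
After byte 5 (0x69): reg=0x6A
Register before byte 6: 0x6A
After XOR with byte 0xE6: 0x8C

Answer: 0x1F 0x3E 0x7C 0xF8 0xF7 0xE9 0xD5 0xAD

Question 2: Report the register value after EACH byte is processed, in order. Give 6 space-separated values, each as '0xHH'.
0x6E 0x8F 0x26 0xA5 0x6A 0xAD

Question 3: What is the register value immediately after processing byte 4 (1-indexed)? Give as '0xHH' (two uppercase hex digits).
Answer: 0xA5

Derivation:
After byte 1 (0x0B): reg=0x6E
After byte 2 (0x36): reg=0x8F
After byte 3 (0x36): reg=0x26
After byte 4 (0x70): reg=0xA5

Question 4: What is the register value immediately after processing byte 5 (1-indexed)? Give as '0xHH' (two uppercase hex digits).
After byte 1 (0x0B): reg=0x6E
After byte 2 (0x36): reg=0x8F
After byte 3 (0x36): reg=0x26
After byte 4 (0x70): reg=0xA5
After byte 5 (0x69): reg=0x6A

Answer: 0x6A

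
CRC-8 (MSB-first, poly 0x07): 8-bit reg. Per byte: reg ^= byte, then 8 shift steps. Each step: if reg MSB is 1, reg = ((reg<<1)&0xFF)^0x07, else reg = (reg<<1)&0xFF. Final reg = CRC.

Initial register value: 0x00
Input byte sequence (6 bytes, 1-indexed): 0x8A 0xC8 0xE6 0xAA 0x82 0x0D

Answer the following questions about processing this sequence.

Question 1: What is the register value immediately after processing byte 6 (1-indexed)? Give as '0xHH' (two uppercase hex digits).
Answer: 0xD7

Derivation:
After byte 1 (0x8A): reg=0xBF
After byte 2 (0xC8): reg=0x42
After byte 3 (0xE6): reg=0x75
After byte 4 (0xAA): reg=0x13
After byte 5 (0x82): reg=0xFE
After byte 6 (0x0D): reg=0xD7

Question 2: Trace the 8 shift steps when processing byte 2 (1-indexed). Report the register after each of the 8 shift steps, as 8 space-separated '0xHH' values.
Answer: 0xEE 0xDB 0xB1 0x65 0xCA 0x93 0x21 0x42

Derivation:
After byte 1 (0x8A): reg=0xBF
Register before byte 2: 0xBF
After XOR with byte 0xC8: 0x77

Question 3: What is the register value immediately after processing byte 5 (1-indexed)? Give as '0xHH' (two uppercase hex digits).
After byte 1 (0x8A): reg=0xBF
After byte 2 (0xC8): reg=0x42
After byte 3 (0xE6): reg=0x75
After byte 4 (0xAA): reg=0x13
After byte 5 (0x82): reg=0xFE

Answer: 0xFE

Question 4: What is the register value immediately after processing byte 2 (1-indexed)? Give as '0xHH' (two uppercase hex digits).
Answer: 0x42

Derivation:
After byte 1 (0x8A): reg=0xBF
After byte 2 (0xC8): reg=0x42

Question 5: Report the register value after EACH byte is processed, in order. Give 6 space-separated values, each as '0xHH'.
0xBF 0x42 0x75 0x13 0xFE 0xD7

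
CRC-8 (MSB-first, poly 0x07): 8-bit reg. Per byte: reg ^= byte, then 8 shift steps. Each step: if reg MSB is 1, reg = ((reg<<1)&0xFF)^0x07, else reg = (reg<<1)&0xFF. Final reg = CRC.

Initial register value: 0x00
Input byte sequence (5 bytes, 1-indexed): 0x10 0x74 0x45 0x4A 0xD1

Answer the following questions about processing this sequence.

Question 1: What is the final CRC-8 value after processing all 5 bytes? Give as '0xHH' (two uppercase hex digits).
After byte 1 (0x10): reg=0x70
After byte 2 (0x74): reg=0x1C
After byte 3 (0x45): reg=0x88
After byte 4 (0x4A): reg=0x40
After byte 5 (0xD1): reg=0xFE

Answer: 0xFE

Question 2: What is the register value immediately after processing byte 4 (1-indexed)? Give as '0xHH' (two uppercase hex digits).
After byte 1 (0x10): reg=0x70
After byte 2 (0x74): reg=0x1C
After byte 3 (0x45): reg=0x88
After byte 4 (0x4A): reg=0x40

Answer: 0x40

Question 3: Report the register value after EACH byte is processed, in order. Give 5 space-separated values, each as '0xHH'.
0x70 0x1C 0x88 0x40 0xFE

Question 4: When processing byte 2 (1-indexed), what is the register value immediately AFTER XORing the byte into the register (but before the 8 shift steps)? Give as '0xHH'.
Answer: 0x04

Derivation:
Register before byte 2: 0x70
Byte 2: 0x74
0x70 XOR 0x74 = 0x04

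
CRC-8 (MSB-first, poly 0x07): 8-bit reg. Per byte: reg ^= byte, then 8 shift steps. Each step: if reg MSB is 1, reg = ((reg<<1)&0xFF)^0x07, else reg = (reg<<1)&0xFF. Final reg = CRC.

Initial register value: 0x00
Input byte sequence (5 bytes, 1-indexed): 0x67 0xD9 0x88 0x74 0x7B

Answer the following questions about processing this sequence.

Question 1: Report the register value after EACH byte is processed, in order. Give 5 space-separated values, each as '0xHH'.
0x32 0x9F 0x65 0x77 0x24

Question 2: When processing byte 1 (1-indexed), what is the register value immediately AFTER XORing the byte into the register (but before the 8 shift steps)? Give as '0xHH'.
Register before byte 1: 0x00
Byte 1: 0x67
0x00 XOR 0x67 = 0x67

Answer: 0x67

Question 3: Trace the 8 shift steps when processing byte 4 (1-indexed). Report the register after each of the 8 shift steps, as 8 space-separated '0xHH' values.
Answer: 0x22 0x44 0x88 0x17 0x2E 0x5C 0xB8 0x77

Derivation:
After byte 1 (0x67): reg=0x32
After byte 2 (0xD9): reg=0x9F
After byte 3 (0x88): reg=0x65
Register before byte 4: 0x65
After XOR with byte 0x74: 0x11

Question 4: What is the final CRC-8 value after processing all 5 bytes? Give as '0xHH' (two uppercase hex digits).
Answer: 0x24

Derivation:
After byte 1 (0x67): reg=0x32
After byte 2 (0xD9): reg=0x9F
After byte 3 (0x88): reg=0x65
After byte 4 (0x74): reg=0x77
After byte 5 (0x7B): reg=0x24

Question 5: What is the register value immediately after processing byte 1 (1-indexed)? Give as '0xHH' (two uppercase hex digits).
After byte 1 (0x67): reg=0x32

Answer: 0x32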